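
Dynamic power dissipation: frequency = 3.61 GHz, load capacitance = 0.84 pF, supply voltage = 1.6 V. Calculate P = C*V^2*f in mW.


Step 1: V^2 = 1.6^2 = 2.56 V^2
Step 2: P = C*V^2*f = 0.84e-12 F * 2.56 * 3.61e9 Hz
Step 3: P = 7.762944e-03 W
Step 4: P = 7.763 mW

7.763


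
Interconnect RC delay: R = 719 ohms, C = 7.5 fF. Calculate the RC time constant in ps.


Step 1: tau = R * C
Step 2: tau = 719 * 7.5 fF = 719 * 7.5e-15 F
Step 3: tau = 5.3925e-12 s = 5.3925 ps

5.3925


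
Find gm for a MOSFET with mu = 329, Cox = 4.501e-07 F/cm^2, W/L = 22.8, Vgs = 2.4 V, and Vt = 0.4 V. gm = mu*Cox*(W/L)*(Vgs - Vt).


Step 1: Vov = Vgs - Vt = 2.4 - 0.4 = 2.0 V
Step 2: gm = mu * Cox * (W/L) * Vov
Step 3: gm = 329 * 4.501e-07 * 22.8 * 2.0 = 6.75e-03 S

6.75e-03


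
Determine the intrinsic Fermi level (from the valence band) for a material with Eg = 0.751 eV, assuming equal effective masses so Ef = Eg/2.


Step 1: For an intrinsic semiconductor, the Fermi level sits at midgap.
Step 2: Ef = Eg / 2 = 0.751 / 2 = 0.3755 eV

0.3755


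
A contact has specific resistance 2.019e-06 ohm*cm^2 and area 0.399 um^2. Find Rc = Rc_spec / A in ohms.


Step 1: Convert area to cm^2: 0.399 um^2 = 3.9900e-09 cm^2
Step 2: Rc = Rc_spec / A = 2.019e-06 / 3.9900e-09
Step 3: Rc = 5.06e+02 ohms

5.06e+02


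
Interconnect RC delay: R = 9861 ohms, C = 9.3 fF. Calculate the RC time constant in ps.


Step 1: tau = R * C
Step 2: tau = 9861 * 9.3 fF = 9861 * 9.3e-15 F
Step 3: tau = 9.17073e-11 s = 91.7073 ps

91.7073


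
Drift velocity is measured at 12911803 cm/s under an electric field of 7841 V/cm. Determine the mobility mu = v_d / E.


Step 1: mu = v_d / E
Step 2: mu = 12911803 / 7841
Step 3: mu = 1646.7 cm^2/(V*s)

1646.7


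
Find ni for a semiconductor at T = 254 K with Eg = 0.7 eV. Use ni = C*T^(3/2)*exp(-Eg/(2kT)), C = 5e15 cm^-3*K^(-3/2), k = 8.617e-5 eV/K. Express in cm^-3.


Step 1: Compute kT = 8.617e-5 * 254 = 0.02188718 eV
Step 2: Exponent = -Eg/(2kT) = -0.7/(2*0.02188718) = -15.99110
Step 3: T^(3/2) = 254^1.5 = 4048.09
Step 4: ni = 5e15 * 4048.09 * exp(-15.99110) = 2.30e+12 cm^-3

2.30e+12


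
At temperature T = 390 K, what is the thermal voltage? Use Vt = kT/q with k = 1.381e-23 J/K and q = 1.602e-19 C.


Step 1: kT = 1.381e-23 * 390 = 5.3859e-21 J
Step 2: Vt = kT/q = 5.3859e-21 / 1.602e-19
Step 3: Vt = 0.03362 V

0.03362


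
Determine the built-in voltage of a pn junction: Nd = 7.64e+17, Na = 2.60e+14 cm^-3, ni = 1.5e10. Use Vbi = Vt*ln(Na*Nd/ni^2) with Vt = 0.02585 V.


Step 1: Compute Na*Nd/ni^2 = 2.60e+14 * 7.64e+17 / (1.5e10)^2 = 8.8284e+11
Step 2: ln(8.8284e+11) = 27.5064
Step 3: Vbi = 0.02585 * 27.5064 = 0.711 V

0.711


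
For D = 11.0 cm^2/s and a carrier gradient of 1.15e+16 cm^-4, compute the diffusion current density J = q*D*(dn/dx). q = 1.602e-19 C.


Step 1: J = q * D * (dn/dx)
Step 2: J = 1.602e-19 * 11.0 * 1.15e+16
Step 3: J = 2.03e-02 A/cm^2

2.03e-02


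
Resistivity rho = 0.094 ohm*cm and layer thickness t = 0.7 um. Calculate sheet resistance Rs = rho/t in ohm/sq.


Step 1: Convert thickness to cm: t = 0.7 um = 7.0000e-05 cm
Step 2: Rs = rho / t = 0.094 / 7.0000e-05
Step 3: Rs = 1342.9 ohm/sq

1342.9


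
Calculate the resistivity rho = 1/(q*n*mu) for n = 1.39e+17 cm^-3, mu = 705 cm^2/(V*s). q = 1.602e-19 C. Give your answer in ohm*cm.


Step 1: sigma = q * n * mu = 1.602e-19 * 1.39e+17 * 705 = 1.56988e+01 S/cm
Step 2: rho = 1 / sigma = 1 / 1.56988e+01 = 0.0637 ohm*cm

0.0637


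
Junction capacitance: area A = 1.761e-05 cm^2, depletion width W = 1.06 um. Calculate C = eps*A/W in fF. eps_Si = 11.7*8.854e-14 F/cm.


Step 1: eps_Si = 11.7 * 8.854e-14 = 1.035918e-12 F/cm
Step 2: W in cm = 1.06 * 1e-4 = 1.06e-04 cm
Step 3: C = 1.035918e-12 * 1.761e-05 / 1.06e-04 = 1.720992e-13 F
Step 4: C = 172.1 fF

172.1


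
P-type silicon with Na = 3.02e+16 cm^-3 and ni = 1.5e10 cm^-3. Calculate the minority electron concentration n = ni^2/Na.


Step 1: Majority hole concentration p ≈ Na = 3.02e+16 cm^-3
Step 2: n = ni^2 / Na = (1.5e10)^2 / 3.02e+16
Step 3: n = 7.45e+03 cm^-3

7.45e+03


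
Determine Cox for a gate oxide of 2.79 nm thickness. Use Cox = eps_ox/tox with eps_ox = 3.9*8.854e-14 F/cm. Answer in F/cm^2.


Step 1: eps_ox = 3.9 * 8.854e-14 = 3.45306e-13 F/cm
Step 2: tox in cm = 2.79 nm * 1e-7 = 2.7900e-07 cm
Step 3: Cox = 3.45306e-13 / 2.7900e-07 = 1.24e-06 F/cm^2

1.24e-06


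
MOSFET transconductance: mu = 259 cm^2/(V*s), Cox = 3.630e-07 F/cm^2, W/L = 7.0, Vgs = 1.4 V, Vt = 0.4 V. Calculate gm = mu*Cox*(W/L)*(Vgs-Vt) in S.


Step 1: Vov = Vgs - Vt = 1.4 - 0.4 = 1.0 V
Step 2: gm = mu * Cox * (W/L) * Vov
Step 3: gm = 259 * 3.630e-07 * 7.0 * 1.0 = 6.58e-04 S

6.58e-04


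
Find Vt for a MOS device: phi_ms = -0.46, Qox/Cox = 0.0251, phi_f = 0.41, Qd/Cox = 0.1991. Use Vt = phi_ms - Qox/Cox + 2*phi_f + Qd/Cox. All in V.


Step 1: Vt = phi_ms - Qox/Cox + 2*phi_f + Qd/Cox
Step 2: Vt = -0.46 - 0.0251 + 2*0.41 + 0.1991
Step 3: Vt = -0.46 - 0.0251 + 0.82 + 0.1991
Step 4: Vt = 0.534 V

0.534


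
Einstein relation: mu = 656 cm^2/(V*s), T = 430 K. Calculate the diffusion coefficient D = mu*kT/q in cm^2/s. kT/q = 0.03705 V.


Step 1: D = mu * (kT/q)
Step 2: D = 656 * 0.03705
Step 3: D = 24.3 cm^2/s

24.3


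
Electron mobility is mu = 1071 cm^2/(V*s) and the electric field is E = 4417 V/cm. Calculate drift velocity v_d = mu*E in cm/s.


Step 1: v_d = mu * E
Step 2: v_d = 1071 * 4417 = 4730607
Step 3: v_d = 4.73e+06 cm/s

4.73e+06


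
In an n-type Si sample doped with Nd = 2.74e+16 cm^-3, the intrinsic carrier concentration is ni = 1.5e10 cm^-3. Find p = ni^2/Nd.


Step 1: Since Nd >> ni, n ≈ Nd = 2.74e+16 cm^-3
Step 2: p = ni^2 / n = (1.5e10)^2 / 2.74e+16
Step 3: p = 2.25e20 / 2.74e+16 = 8.21e+03 cm^-3

8.21e+03


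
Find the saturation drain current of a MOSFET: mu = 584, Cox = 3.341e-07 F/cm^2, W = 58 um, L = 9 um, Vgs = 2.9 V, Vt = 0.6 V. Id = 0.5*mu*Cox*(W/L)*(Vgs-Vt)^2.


Step 1: Overdrive voltage Vov = Vgs - Vt = 2.9 - 0.6 = 2.3 V
Step 2: W/L = 58/9 = 6.44444
Step 3: Id = 0.5 * 584 * 3.341e-07 * 6.44444 * 2.3^2
Step 4: Id = 3.33e-03 A

3.33e-03


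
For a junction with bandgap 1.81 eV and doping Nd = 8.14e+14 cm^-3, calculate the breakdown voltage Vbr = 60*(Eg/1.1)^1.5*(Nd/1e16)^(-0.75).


Step 1: Eg/1.1 = 1.81/1.1 = 1.645455
Step 2: (Eg/1.1)^1.5 = 1.645455^1.5 = 2.110712
Step 3: (Nd/1e16)^(-0.75) = (0.0814)^(-0.75) = 6.561932
Step 4: Vbr = 60 * 2.110712 * 6.561932 = 831.0 V

831.0


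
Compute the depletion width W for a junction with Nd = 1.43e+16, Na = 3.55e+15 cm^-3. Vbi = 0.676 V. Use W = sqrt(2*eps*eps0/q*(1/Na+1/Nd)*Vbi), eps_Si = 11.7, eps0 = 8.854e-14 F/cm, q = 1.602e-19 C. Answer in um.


Step 1: 1/Na + 1/Nd = 1/3.55e+15 + 1/1.43e+16 = 3.51620e-16
Step 2: 2*eps*eps0/q = 2*11.7*8.854e-14/1.602e-19 = 1.293281e+07
Step 3: W^2 = 1.293281e+07 * 3.51620e-16 * 0.676 = 3.07407e-09
Step 4: W = sqrt(3.07407e-09) = 5.544e-05 cm = 0.5544 um

0.5544


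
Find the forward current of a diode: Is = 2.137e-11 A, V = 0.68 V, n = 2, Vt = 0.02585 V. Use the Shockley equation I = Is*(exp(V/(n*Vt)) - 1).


Step 1: V/(n*Vt) = 0.68/(2*0.02585) = 13.1528
Step 2: exp(13.1528) = 5.1545e+05
Step 3: I = 2.137e-11 * (5.1545e+05 - 1) = 1.10e-05 A

1.10e-05


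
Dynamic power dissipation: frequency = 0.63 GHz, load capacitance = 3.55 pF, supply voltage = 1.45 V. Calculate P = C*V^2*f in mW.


Step 1: V^2 = 1.45^2 = 2.1025 V^2
Step 2: P = C*V^2*f = 3.55e-12 F * 2.1025 * 0.63e9 Hz
Step 3: P = 4.70224125e-03 W
Step 4: P = 4.702 mW

4.702


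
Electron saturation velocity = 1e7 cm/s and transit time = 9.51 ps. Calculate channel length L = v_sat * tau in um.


Step 1: tau in seconds = 9.51 ps * 1e-12 = 9.5100e-12 s
Step 2: L = v_sat * tau = 1e7 * 9.5100e-12 = 9.5100e-05 cm
Step 3: L in um = 9.5100e-05 * 1e4 = 0.951 um

0.951


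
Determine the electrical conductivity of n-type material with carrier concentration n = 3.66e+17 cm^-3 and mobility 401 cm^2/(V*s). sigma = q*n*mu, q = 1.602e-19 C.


Step 1: sigma = q * n * mu
Step 2: sigma = 1.602e-19 * 3.66e+17 * 401
Step 3: sigma = 2.351e+01 S/cm

2.351e+01


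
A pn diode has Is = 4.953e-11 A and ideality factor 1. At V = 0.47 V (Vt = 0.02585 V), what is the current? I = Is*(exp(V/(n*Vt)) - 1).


Step 1: V/(n*Vt) = 0.47/(1*0.02585) = 18.1818
Step 2: exp(18.1818) = 7.8751e+07
Step 3: I = 4.953e-11 * (7.8751e+07 - 1) = 3.90e-03 A

3.90e-03


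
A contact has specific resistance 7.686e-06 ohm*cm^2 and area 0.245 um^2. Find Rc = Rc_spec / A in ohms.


Step 1: Convert area to cm^2: 0.245 um^2 = 2.4500e-09 cm^2
Step 2: Rc = Rc_spec / A = 7.686e-06 / 2.4500e-09
Step 3: Rc = 3.14e+03 ohms

3.14e+03


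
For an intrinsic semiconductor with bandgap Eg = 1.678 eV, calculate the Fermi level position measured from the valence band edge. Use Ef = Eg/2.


Step 1: For an intrinsic semiconductor, the Fermi level sits at midgap.
Step 2: Ef = Eg / 2 = 1.678 / 2 = 0.839 eV

0.839


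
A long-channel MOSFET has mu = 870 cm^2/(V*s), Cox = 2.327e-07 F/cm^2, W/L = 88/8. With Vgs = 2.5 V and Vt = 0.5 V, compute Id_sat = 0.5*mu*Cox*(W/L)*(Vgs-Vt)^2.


Step 1: Overdrive voltage Vov = Vgs - Vt = 2.5 - 0.5 = 2.0 V
Step 2: W/L = 88/8 = 11
Step 3: Id = 0.5 * 870 * 2.327e-07 * 11 * 2.0^2
Step 4: Id = 4.45e-03 A

4.45e-03


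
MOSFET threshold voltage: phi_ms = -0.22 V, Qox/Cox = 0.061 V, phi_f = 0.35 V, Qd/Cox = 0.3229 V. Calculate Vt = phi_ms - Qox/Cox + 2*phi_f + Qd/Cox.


Step 1: Vt = phi_ms - Qox/Cox + 2*phi_f + Qd/Cox
Step 2: Vt = -0.22 - 0.061 + 2*0.35 + 0.3229
Step 3: Vt = -0.22 - 0.061 + 0.7 + 0.3229
Step 4: Vt = 0.7419 V

0.7419


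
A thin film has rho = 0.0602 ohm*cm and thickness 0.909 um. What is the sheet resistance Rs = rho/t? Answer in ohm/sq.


Step 1: Convert thickness to cm: t = 0.909 um = 9.0900e-05 cm
Step 2: Rs = rho / t = 0.0602 / 9.0900e-05
Step 3: Rs = 662.3 ohm/sq

662.3


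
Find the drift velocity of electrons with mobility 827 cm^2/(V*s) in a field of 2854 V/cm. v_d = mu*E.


Step 1: v_d = mu * E
Step 2: v_d = 827 * 2854 = 2360258
Step 3: v_d = 2.36e+06 cm/s

2.36e+06


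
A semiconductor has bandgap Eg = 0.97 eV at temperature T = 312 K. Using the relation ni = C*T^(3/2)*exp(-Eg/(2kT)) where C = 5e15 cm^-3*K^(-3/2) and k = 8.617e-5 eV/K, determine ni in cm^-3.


Step 1: Compute kT = 8.617e-5 * 312 = 0.02688504 eV
Step 2: Exponent = -Eg/(2kT) = -0.97/(2*0.02688504) = -18.03977
Step 3: T^(3/2) = 312^1.5 = 5511.02
Step 4: ni = 5e15 * 5511.02 * exp(-18.03977) = 4.03e+11 cm^-3

4.03e+11


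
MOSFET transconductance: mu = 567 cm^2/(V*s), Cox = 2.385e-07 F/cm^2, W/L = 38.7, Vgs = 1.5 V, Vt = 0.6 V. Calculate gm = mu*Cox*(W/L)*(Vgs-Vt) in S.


Step 1: Vov = Vgs - Vt = 1.5 - 0.6 = 0.9 V
Step 2: gm = mu * Cox * (W/L) * Vov
Step 3: gm = 567 * 2.385e-07 * 38.7 * 0.9 = 4.71e-03 S

4.71e-03


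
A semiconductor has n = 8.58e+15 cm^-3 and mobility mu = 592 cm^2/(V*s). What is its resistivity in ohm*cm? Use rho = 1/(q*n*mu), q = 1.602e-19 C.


Step 1: sigma = q * n * mu = 1.602e-19 * 8.58e+15 * 592 = 8.13713e-01 S/cm
Step 2: rho = 1 / sigma = 1 / 8.13713e-01 = 1.229 ohm*cm

1.229


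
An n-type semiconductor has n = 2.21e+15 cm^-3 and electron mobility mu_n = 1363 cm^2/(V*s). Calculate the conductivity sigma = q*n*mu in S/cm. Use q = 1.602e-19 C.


Step 1: sigma = q * n * mu
Step 2: sigma = 1.602e-19 * 2.21e+15 * 1363
Step 3: sigma = 4.826e-01 S/cm

4.826e-01


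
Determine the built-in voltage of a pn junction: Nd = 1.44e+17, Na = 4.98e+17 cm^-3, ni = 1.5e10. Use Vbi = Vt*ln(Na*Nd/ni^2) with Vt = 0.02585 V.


Step 1: Compute Na*Nd/ni^2 = 4.98e+17 * 1.44e+17 / (1.5e10)^2 = 3.1872e+14
Step 2: ln(3.1872e+14) = 33.3953
Step 3: Vbi = 0.02585 * 33.3953 = 0.863 V

0.863


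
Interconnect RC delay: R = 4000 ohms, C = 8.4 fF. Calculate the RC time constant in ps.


Step 1: tau = R * C
Step 2: tau = 4000 * 8.4 fF = 4000 * 8.4e-15 F
Step 3: tau = 3.36e-11 s = 33.6 ps

33.6


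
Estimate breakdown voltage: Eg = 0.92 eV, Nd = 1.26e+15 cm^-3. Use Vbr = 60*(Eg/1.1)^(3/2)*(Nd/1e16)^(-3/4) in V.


Step 1: Eg/1.1 = 0.92/1.1 = 0.836364
Step 2: (Eg/1.1)^1.5 = 0.836364^1.5 = 0.764879
Step 3: (Nd/1e16)^(-0.75) = (0.126)^(-0.75) = 4.728486
Step 4: Vbr = 60 * 0.764879 * 4.728486 = 217.0 V

217.0


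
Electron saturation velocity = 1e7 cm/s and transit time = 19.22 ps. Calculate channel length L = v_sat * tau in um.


Step 1: tau in seconds = 19.22 ps * 1e-12 = 1.9220e-11 s
Step 2: L = v_sat * tau = 1e7 * 1.9220e-11 = 1.9220e-04 cm
Step 3: L in um = 1.9220e-04 * 1e4 = 1.922 um

1.922


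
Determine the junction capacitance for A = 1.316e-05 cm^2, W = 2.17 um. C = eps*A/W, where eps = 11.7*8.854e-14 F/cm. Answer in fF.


Step 1: eps_Si = 11.7 * 8.854e-14 = 1.035918e-12 F/cm
Step 2: W in cm = 2.17 * 1e-4 = 2.17e-04 cm
Step 3: C = 1.035918e-12 * 1.316e-05 / 2.17e-04 = 6.282341e-14 F
Step 4: C = 62.82 fF

62.82


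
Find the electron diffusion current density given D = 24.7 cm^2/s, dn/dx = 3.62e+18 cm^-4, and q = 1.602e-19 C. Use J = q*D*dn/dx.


Step 1: J = q * D * (dn/dx)
Step 2: J = 1.602e-19 * 24.7 * 3.62e+18
Step 3: J = 1.43e+01 A/cm^2

1.43e+01


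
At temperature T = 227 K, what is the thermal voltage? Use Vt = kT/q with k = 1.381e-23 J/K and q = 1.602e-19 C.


Step 1: kT = 1.381e-23 * 227 = 3.13487e-21 J
Step 2: Vt = kT/q = 3.13487e-21 / 1.602e-19
Step 3: Vt = 0.01957 V

0.01957


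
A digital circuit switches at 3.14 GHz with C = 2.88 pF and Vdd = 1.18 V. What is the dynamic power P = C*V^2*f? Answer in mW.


Step 1: V^2 = 1.18^2 = 1.3924 V^2
Step 2: P = C*V^2*f = 2.88e-12 F * 1.3924 * 3.14e9 Hz
Step 3: P = 1.259175168e-02 W
Step 4: P = 12.592 mW

12.592


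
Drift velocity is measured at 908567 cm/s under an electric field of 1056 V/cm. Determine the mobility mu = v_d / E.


Step 1: mu = v_d / E
Step 2: mu = 908567 / 1056
Step 3: mu = 860.39 cm^2/(V*s)

860.39


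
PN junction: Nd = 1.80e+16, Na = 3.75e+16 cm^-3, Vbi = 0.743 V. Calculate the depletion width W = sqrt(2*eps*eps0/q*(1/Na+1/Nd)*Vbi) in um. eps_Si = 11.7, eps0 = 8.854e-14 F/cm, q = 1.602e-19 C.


Step 1: 1/Na + 1/Nd = 1/3.75e+16 + 1/1.80e+16 = 8.22222e-17
Step 2: 2*eps*eps0/q = 2*11.7*8.854e-14/1.602e-19 = 1.293281e+07
Step 3: W^2 = 1.293281e+07 * 8.22222e-17 * 0.743 = 7.90080e-10
Step 4: W = sqrt(7.90080e-10) = 2.811e-05 cm = 0.2811 um

0.2811


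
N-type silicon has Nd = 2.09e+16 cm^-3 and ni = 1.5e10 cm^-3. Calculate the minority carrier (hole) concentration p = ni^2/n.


Step 1: Since Nd >> ni, n ≈ Nd = 2.09e+16 cm^-3
Step 2: p = ni^2 / n = (1.5e10)^2 / 2.09e+16
Step 3: p = 2.25e20 / 2.09e+16 = 1.08e+04 cm^-3

1.08e+04


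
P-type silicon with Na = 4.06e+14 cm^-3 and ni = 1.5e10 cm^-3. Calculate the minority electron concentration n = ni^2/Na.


Step 1: Majority hole concentration p ≈ Na = 4.06e+14 cm^-3
Step 2: n = ni^2 / Na = (1.5e10)^2 / 4.06e+14
Step 3: n = 5.54e+05 cm^-3

5.54e+05


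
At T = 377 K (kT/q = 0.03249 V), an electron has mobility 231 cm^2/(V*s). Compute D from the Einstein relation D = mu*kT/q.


Step 1: D = mu * (kT/q)
Step 2: D = 231 * 0.03249
Step 3: D = 7.51 cm^2/s

7.51


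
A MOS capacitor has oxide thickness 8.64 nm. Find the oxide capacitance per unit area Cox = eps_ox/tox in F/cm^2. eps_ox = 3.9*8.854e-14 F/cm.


Step 1: eps_ox = 3.9 * 8.854e-14 = 3.45306e-13 F/cm
Step 2: tox in cm = 8.64 nm * 1e-7 = 8.6400e-07 cm
Step 3: Cox = 3.45306e-13 / 8.6400e-07 = 4.00e-07 F/cm^2

4.00e-07


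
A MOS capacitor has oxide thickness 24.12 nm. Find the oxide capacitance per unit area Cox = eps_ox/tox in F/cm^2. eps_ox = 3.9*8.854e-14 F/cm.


Step 1: eps_ox = 3.9 * 8.854e-14 = 3.45306e-13 F/cm
Step 2: tox in cm = 24.12 nm * 1e-7 = 2.4120e-06 cm
Step 3: Cox = 3.45306e-13 / 2.4120e-06 = 1.43e-07 F/cm^2

1.43e-07


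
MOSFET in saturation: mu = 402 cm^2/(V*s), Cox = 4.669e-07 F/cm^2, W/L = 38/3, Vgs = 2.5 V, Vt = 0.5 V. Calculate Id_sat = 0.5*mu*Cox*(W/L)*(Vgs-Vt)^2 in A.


Step 1: Overdrive voltage Vov = Vgs - Vt = 2.5 - 0.5 = 2.0 V
Step 2: W/L = 38/3 = 12.6667
Step 3: Id = 0.5 * 402 * 4.669e-07 * 12.6667 * 2.0^2
Step 4: Id = 4.75e-03 A

4.75e-03


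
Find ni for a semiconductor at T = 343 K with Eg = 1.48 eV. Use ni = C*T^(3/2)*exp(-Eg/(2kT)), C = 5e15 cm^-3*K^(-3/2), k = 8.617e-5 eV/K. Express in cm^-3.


Step 1: Compute kT = 8.617e-5 * 343 = 0.02955631 eV
Step 2: Exponent = -Eg/(2kT) = -1.48/(2*0.02955631) = -25.03695
Step 3: T^(3/2) = 343^1.5 = 6352.45
Step 4: ni = 5e15 * 6352.45 * exp(-25.03695) = 4.25e+08 cm^-3

4.25e+08


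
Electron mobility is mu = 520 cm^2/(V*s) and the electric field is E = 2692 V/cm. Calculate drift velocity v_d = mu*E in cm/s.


Step 1: v_d = mu * E
Step 2: v_d = 520 * 2692 = 1399840
Step 3: v_d = 1.40e+06 cm/s

1.40e+06


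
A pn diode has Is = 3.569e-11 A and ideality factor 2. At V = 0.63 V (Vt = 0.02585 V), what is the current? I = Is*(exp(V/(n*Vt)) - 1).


Step 1: V/(n*Vt) = 0.63/(2*0.02585) = 12.1857
Step 2: exp(12.1857) = 1.9597e+05
Step 3: I = 3.569e-11 * (1.9597e+05 - 1) = 6.99e-06 A

6.99e-06


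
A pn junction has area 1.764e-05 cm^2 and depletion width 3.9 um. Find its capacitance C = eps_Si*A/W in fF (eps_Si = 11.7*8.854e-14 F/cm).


Step 1: eps_Si = 11.7 * 8.854e-14 = 1.035918e-12 F/cm
Step 2: W in cm = 3.9 * 1e-4 = 3.90e-04 cm
Step 3: C = 1.035918e-12 * 1.764e-05 / 3.90e-04 = 4.685537e-14 F
Step 4: C = 46.86 fF

46.86


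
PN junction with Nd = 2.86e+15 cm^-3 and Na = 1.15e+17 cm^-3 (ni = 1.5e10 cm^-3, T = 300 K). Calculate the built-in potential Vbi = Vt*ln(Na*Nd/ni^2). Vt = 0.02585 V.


Step 1: Compute Na*Nd/ni^2 = 1.15e+17 * 2.86e+15 / (1.5e10)^2 = 1.4618e+12
Step 2: ln(1.4618e+12) = 28.0107
Step 3: Vbi = 0.02585 * 28.0107 = 0.724 V

0.724


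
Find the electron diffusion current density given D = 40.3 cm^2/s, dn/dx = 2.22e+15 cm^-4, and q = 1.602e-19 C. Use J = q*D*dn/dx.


Step 1: J = q * D * (dn/dx)
Step 2: J = 1.602e-19 * 40.3 * 2.22e+15
Step 3: J = 1.43e-02 A/cm^2

1.43e-02


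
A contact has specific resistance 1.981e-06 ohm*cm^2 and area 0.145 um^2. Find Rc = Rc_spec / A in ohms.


Step 1: Convert area to cm^2: 0.145 um^2 = 1.4500e-09 cm^2
Step 2: Rc = Rc_spec / A = 1.981e-06 / 1.4500e-09
Step 3: Rc = 1.37e+03 ohms

1.37e+03


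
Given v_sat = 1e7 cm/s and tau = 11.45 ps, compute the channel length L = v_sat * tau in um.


Step 1: tau in seconds = 11.45 ps * 1e-12 = 1.1450e-11 s
Step 2: L = v_sat * tau = 1e7 * 1.1450e-11 = 1.1450e-04 cm
Step 3: L in um = 1.1450e-04 * 1e4 = 1.145 um

1.145


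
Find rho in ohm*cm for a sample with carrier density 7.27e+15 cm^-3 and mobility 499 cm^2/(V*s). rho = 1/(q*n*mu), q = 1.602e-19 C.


Step 1: sigma = q * n * mu = 1.602e-19 * 7.27e+15 * 499 = 5.81162e-01 S/cm
Step 2: rho = 1 / sigma = 1 / 5.81162e-01 = 1.721 ohm*cm

1.721


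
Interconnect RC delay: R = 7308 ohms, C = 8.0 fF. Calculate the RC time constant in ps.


Step 1: tau = R * C
Step 2: tau = 7308 * 8.0 fF = 7308 * 8.0e-15 F
Step 3: tau = 5.8464e-11 s = 58.464 ps

58.464


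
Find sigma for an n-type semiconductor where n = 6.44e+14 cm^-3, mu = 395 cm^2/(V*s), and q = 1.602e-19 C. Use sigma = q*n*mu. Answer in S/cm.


Step 1: sigma = q * n * mu
Step 2: sigma = 1.602e-19 * 6.44e+14 * 395
Step 3: sigma = 4.075e-02 S/cm

4.075e-02


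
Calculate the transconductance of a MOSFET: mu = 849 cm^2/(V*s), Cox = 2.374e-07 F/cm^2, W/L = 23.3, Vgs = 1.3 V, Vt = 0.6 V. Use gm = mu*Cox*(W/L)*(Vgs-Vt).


Step 1: Vov = Vgs - Vt = 1.3 - 0.6 = 0.7 V
Step 2: gm = mu * Cox * (W/L) * Vov
Step 3: gm = 849 * 2.374e-07 * 23.3 * 0.7 = 3.29e-03 S

3.29e-03


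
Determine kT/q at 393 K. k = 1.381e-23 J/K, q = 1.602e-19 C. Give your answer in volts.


Step 1: kT = 1.381e-23 * 393 = 5.42733e-21 J
Step 2: Vt = kT/q = 5.42733e-21 / 1.602e-19
Step 3: Vt = 0.03388 V

0.03388


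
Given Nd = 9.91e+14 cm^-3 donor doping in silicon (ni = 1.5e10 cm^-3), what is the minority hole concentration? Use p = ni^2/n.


Step 1: Since Nd >> ni, n ≈ Nd = 9.91e+14 cm^-3
Step 2: p = ni^2 / n = (1.5e10)^2 / 9.91e+14
Step 3: p = 2.25e20 / 9.91e+14 = 2.27e+05 cm^-3

2.27e+05


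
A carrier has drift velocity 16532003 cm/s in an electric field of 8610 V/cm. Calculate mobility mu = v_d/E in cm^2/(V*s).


Step 1: mu = v_d / E
Step 2: mu = 16532003 / 8610
Step 3: mu = 1920.09 cm^2/(V*s)

1920.09


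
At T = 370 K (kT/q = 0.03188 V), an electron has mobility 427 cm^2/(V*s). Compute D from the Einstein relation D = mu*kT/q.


Step 1: D = mu * (kT/q)
Step 2: D = 427 * 0.03188
Step 3: D = 13.61 cm^2/s

13.61


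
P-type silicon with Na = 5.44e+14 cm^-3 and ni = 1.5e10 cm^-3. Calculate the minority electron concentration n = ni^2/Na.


Step 1: Majority hole concentration p ≈ Na = 5.44e+14 cm^-3
Step 2: n = ni^2 / Na = (1.5e10)^2 / 5.44e+14
Step 3: n = 4.14e+05 cm^-3

4.14e+05


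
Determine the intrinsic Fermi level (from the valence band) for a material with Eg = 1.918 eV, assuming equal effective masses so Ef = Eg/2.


Step 1: For an intrinsic semiconductor, the Fermi level sits at midgap.
Step 2: Ef = Eg / 2 = 1.918 / 2 = 0.959 eV

0.959


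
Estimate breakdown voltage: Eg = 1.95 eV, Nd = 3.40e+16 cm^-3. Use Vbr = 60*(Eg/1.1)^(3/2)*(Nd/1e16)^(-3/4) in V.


Step 1: Eg/1.1 = 1.95/1.1 = 1.772727
Step 2: (Eg/1.1)^1.5 = 1.772727^1.5 = 2.360276
Step 3: (Nd/1e16)^(-0.75) = (3.4)^(-0.75) = 0.399384
Step 4: Vbr = 60 * 2.360276 * 0.399384 = 56.6 V

56.6


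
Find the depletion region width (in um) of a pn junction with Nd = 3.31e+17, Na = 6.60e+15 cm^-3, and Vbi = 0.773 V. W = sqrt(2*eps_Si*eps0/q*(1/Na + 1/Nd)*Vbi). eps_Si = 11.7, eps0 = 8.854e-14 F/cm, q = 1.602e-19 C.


Step 1: 1/Na + 1/Nd = 1/6.60e+15 + 1/3.31e+17 = 1.54536e-16
Step 2: 2*eps*eps0/q = 2*11.7*8.854e-14/1.602e-19 = 1.293281e+07
Step 3: W^2 = 1.293281e+07 * 1.54536e-16 * 0.773 = 1.54491e-09
Step 4: W = sqrt(1.54491e-09) = 3.931e-05 cm = 0.3931 um

0.3931


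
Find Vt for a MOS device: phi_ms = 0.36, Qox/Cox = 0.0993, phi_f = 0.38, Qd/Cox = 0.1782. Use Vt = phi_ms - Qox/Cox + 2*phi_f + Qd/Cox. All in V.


Step 1: Vt = phi_ms - Qox/Cox + 2*phi_f + Qd/Cox
Step 2: Vt = 0.36 - 0.0993 + 2*0.38 + 0.1782
Step 3: Vt = 0.36 - 0.0993 + 0.76 + 0.1782
Step 4: Vt = 1.1989 V

1.1989


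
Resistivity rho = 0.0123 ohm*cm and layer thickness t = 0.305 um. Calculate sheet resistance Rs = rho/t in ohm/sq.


Step 1: Convert thickness to cm: t = 0.305 um = 3.0500e-05 cm
Step 2: Rs = rho / t = 0.0123 / 3.0500e-05
Step 3: Rs = 403.3 ohm/sq

403.3


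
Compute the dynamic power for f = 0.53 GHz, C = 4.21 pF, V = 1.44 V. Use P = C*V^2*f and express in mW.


Step 1: V^2 = 1.44^2 = 2.0736 V^2
Step 2: P = C*V^2*f = 4.21e-12 F * 2.0736 * 0.53e9 Hz
Step 3: P = 4.62682368e-03 W
Step 4: P = 4.627 mW

4.627


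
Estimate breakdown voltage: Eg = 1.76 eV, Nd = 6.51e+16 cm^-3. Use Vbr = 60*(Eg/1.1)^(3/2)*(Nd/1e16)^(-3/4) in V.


Step 1: Eg/1.1 = 1.76/1.1 = 1.600000
Step 2: (Eg/1.1)^1.5 = 1.600000^1.5 = 2.023858
Step 3: (Nd/1e16)^(-0.75) = (6.51)^(-0.75) = 0.245366
Step 4: Vbr = 60 * 2.023858 * 0.245366 = 29.8 V

29.8


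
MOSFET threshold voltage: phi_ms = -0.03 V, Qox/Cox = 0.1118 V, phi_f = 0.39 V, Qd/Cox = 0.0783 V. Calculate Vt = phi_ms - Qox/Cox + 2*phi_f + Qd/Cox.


Step 1: Vt = phi_ms - Qox/Cox + 2*phi_f + Qd/Cox
Step 2: Vt = -0.03 - 0.1118 + 2*0.39 + 0.0783
Step 3: Vt = -0.03 - 0.1118 + 0.78 + 0.0783
Step 4: Vt = 0.7165 V

0.7165


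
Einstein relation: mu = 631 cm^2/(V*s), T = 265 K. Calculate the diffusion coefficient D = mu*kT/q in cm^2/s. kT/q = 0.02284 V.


Step 1: D = mu * (kT/q)
Step 2: D = 631 * 0.02284
Step 3: D = 14.41 cm^2/s

14.41


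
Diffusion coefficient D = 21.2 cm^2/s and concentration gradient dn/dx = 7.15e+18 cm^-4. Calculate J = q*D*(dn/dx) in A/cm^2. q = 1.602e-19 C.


Step 1: J = q * D * (dn/dx)
Step 2: J = 1.602e-19 * 21.2 * 7.15e+18
Step 3: J = 2.43e+01 A/cm^2

2.43e+01


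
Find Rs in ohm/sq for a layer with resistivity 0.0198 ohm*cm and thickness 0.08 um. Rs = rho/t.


Step 1: Convert thickness to cm: t = 0.08 um = 8.0000e-06 cm
Step 2: Rs = rho / t = 0.0198 / 8.0000e-06
Step 3: Rs = 2475.0 ohm/sq

2475.0


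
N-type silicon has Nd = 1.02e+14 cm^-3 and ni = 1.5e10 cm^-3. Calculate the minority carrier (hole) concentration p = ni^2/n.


Step 1: Since Nd >> ni, n ≈ Nd = 1.02e+14 cm^-3
Step 2: p = ni^2 / n = (1.5e10)^2 / 1.02e+14
Step 3: p = 2.25e20 / 1.02e+14 = 2.21e+06 cm^-3

2.21e+06


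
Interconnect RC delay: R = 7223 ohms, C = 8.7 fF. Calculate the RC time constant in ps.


Step 1: tau = R * C
Step 2: tau = 7223 * 8.7 fF = 7223 * 8.7e-15 F
Step 3: tau = 6.28401e-11 s = 62.8401 ps

62.8401


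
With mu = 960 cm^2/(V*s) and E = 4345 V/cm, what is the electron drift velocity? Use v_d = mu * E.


Step 1: v_d = mu * E
Step 2: v_d = 960 * 4345 = 4171200
Step 3: v_d = 4.17e+06 cm/s

4.17e+06


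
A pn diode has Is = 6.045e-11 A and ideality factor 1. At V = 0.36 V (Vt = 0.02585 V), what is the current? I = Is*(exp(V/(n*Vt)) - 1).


Step 1: V/(n*Vt) = 0.36/(1*0.02585) = 13.9265
Step 2: exp(13.9265) = 1.1174e+06
Step 3: I = 6.045e-11 * (1.1174e+06 - 1) = 6.75e-05 A

6.75e-05


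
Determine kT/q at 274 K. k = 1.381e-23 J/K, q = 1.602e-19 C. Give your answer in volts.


Step 1: kT = 1.381e-23 * 274 = 3.78394e-21 J
Step 2: Vt = kT/q = 3.78394e-21 / 1.602e-19
Step 3: Vt = 0.02362 V

0.02362


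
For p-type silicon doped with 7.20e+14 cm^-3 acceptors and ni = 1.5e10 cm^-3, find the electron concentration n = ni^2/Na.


Step 1: Majority hole concentration p ≈ Na = 7.20e+14 cm^-3
Step 2: n = ni^2 / Na = (1.5e10)^2 / 7.20e+14
Step 3: n = 3.13e+05 cm^-3

3.13e+05


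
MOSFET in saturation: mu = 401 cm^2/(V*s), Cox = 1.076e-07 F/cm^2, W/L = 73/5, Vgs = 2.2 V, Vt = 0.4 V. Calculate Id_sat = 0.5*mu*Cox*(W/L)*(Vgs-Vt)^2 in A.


Step 1: Overdrive voltage Vov = Vgs - Vt = 2.2 - 0.4 = 1.8 V
Step 2: W/L = 73/5 = 14.6
Step 3: Id = 0.5 * 401 * 1.076e-07 * 14.6 * 1.8^2
Step 4: Id = 1.02e-03 A

1.02e-03


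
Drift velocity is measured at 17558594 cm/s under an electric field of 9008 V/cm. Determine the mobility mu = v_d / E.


Step 1: mu = v_d / E
Step 2: mu = 17558594 / 9008
Step 3: mu = 1949.22 cm^2/(V*s)

1949.22


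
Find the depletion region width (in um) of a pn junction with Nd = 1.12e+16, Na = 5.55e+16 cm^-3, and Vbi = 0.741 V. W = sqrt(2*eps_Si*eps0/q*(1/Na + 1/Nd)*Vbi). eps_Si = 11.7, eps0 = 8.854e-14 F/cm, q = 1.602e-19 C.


Step 1: 1/Na + 1/Nd = 1/5.55e+16 + 1/1.12e+16 = 1.07304e-16
Step 2: 2*eps*eps0/q = 2*11.7*8.854e-14/1.602e-19 = 1.293281e+07
Step 3: W^2 = 1.293281e+07 * 1.07304e-16 * 0.741 = 1.02832e-09
Step 4: W = sqrt(1.02832e-09) = 3.207e-05 cm = 0.3207 um

0.3207


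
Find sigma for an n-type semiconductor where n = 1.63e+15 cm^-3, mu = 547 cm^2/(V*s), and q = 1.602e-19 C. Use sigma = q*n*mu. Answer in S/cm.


Step 1: sigma = q * n * mu
Step 2: sigma = 1.602e-19 * 1.63e+15 * 547
Step 3: sigma = 1.428e-01 S/cm

1.428e-01


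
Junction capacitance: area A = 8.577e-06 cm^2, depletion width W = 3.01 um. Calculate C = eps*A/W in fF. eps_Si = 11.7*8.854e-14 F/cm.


Step 1: eps_Si = 11.7 * 8.854e-14 = 1.035918e-12 F/cm
Step 2: W in cm = 3.01 * 1e-4 = 3.01e-04 cm
Step 3: C = 1.035918e-12 * 8.577e-06 / 3.01e-04 = 2.951850e-14 F
Step 4: C = 29.52 fF

29.52


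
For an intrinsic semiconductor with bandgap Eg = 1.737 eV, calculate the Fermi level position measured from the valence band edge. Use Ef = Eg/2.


Step 1: For an intrinsic semiconductor, the Fermi level sits at midgap.
Step 2: Ef = Eg / 2 = 1.737 / 2 = 0.8685 eV

0.8685


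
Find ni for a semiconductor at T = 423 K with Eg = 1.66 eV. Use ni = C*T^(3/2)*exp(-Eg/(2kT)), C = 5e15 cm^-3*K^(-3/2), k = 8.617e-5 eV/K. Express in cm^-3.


Step 1: Compute kT = 8.617e-5 * 423 = 0.03644991 eV
Step 2: Exponent = -Eg/(2kT) = -1.66/(2*0.03644991) = -22.77098
Step 3: T^(3/2) = 423^1.5 = 8699.83
Step 4: ni = 5e15 * 8699.83 * exp(-22.77098) = 5.61e+09 cm^-3

5.61e+09


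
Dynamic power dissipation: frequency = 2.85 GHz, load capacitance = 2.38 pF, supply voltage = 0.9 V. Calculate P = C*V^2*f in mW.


Step 1: V^2 = 0.9^2 = 0.81 V^2
Step 2: P = C*V^2*f = 2.38e-12 F * 0.81 * 2.85e9 Hz
Step 3: P = 5.49423e-03 W
Step 4: P = 5.494 mW

5.494


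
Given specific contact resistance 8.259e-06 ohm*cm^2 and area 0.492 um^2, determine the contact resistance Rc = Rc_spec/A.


Step 1: Convert area to cm^2: 0.492 um^2 = 4.9200e-09 cm^2
Step 2: Rc = Rc_spec / A = 8.259e-06 / 4.9200e-09
Step 3: Rc = 1.68e+03 ohms

1.68e+03


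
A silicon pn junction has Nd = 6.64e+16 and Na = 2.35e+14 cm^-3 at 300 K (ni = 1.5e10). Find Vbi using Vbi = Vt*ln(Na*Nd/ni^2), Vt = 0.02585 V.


Step 1: Compute Na*Nd/ni^2 = 2.35e+14 * 6.64e+16 / (1.5e10)^2 = 6.9351e+10
Step 2: ln(6.9351e+10) = 24.9624
Step 3: Vbi = 0.02585 * 24.9624 = 0.645 V

0.645


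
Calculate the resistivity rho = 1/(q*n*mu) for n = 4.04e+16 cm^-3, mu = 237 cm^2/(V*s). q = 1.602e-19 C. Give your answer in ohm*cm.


Step 1: sigma = q * n * mu = 1.602e-19 * 4.04e+16 * 237 = 1.53388e+00 S/cm
Step 2: rho = 1 / sigma = 1 / 1.53388e+00 = 0.6519 ohm*cm

0.6519


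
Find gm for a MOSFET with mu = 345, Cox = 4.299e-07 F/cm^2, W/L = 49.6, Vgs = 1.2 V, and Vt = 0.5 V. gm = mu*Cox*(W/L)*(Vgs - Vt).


Step 1: Vov = Vgs - Vt = 1.2 - 0.5 = 0.7 V
Step 2: gm = mu * Cox * (W/L) * Vov
Step 3: gm = 345 * 4.299e-07 * 49.6 * 0.7 = 5.15e-03 S

5.15e-03


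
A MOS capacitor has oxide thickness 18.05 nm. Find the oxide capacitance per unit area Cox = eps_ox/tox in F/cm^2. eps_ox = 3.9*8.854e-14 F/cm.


Step 1: eps_ox = 3.9 * 8.854e-14 = 3.45306e-13 F/cm
Step 2: tox in cm = 18.05 nm * 1e-7 = 1.8050e-06 cm
Step 3: Cox = 3.45306e-13 / 1.8050e-06 = 1.91e-07 F/cm^2

1.91e-07


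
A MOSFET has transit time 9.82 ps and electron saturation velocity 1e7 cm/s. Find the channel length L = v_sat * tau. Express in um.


Step 1: tau in seconds = 9.82 ps * 1e-12 = 9.8200e-12 s
Step 2: L = v_sat * tau = 1e7 * 9.8200e-12 = 9.8200e-05 cm
Step 3: L in um = 9.8200e-05 * 1e4 = 0.982 um

0.982


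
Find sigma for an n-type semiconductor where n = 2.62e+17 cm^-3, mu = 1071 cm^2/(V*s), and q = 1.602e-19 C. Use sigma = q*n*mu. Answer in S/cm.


Step 1: sigma = q * n * mu
Step 2: sigma = 1.602e-19 * 2.62e+17 * 1071
Step 3: sigma = 4.495e+01 S/cm

4.495e+01


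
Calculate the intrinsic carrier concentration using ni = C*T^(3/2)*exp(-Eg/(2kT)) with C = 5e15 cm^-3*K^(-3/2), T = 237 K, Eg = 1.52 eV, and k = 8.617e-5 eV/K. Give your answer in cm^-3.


Step 1: Compute kT = 8.617e-5 * 237 = 0.02042229 eV
Step 2: Exponent = -Eg/(2kT) = -1.52/(2*0.02042229) = -37.21424
Step 3: T^(3/2) = 237^1.5 = 3648.57
Step 4: ni = 5e15 * 3648.57 * exp(-37.21424) = 1.26e+03 cm^-3

1.26e+03


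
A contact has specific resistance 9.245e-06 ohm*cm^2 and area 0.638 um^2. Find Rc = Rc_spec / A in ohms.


Step 1: Convert area to cm^2: 0.638 um^2 = 6.3800e-09 cm^2
Step 2: Rc = Rc_spec / A = 9.245e-06 / 6.3800e-09
Step 3: Rc = 1.45e+03 ohms

1.45e+03


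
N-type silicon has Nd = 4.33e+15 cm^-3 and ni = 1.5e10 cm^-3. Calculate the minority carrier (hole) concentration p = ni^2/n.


Step 1: Since Nd >> ni, n ≈ Nd = 4.33e+15 cm^-3
Step 2: p = ni^2 / n = (1.5e10)^2 / 4.33e+15
Step 3: p = 2.25e20 / 4.33e+15 = 5.20e+04 cm^-3

5.20e+04


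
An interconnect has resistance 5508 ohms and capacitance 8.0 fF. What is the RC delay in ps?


Step 1: tau = R * C
Step 2: tau = 5508 * 8.0 fF = 5508 * 8.0e-15 F
Step 3: tau = 4.4064e-11 s = 44.064 ps

44.064


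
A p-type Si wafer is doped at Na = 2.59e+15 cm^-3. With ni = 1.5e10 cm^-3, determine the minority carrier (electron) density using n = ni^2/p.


Step 1: Majority hole concentration p ≈ Na = 2.59e+15 cm^-3
Step 2: n = ni^2 / Na = (1.5e10)^2 / 2.59e+15
Step 3: n = 8.69e+04 cm^-3

8.69e+04


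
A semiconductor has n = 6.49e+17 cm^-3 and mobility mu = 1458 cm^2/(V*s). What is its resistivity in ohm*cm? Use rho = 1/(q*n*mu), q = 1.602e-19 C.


Step 1: sigma = q * n * mu = 1.602e-19 * 6.49e+17 * 1458 = 1.51588e+02 S/cm
Step 2: rho = 1 / sigma = 1 / 1.51588e+02 = 0.006597 ohm*cm

0.006597


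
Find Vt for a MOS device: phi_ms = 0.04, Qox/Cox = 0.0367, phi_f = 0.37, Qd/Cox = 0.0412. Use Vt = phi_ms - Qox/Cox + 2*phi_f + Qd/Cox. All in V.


Step 1: Vt = phi_ms - Qox/Cox + 2*phi_f + Qd/Cox
Step 2: Vt = 0.04 - 0.0367 + 2*0.37 + 0.0412
Step 3: Vt = 0.04 - 0.0367 + 0.74 + 0.0412
Step 4: Vt = 0.7845 V

0.7845


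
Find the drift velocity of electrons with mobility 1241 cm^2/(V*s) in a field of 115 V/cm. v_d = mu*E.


Step 1: v_d = mu * E
Step 2: v_d = 1241 * 115 = 142715
Step 3: v_d = 1.43e+05 cm/s

1.43e+05


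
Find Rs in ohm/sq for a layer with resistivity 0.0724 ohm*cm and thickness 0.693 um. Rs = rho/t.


Step 1: Convert thickness to cm: t = 0.693 um = 6.9300e-05 cm
Step 2: Rs = rho / t = 0.0724 / 6.9300e-05
Step 3: Rs = 1044.7 ohm/sq

1044.7


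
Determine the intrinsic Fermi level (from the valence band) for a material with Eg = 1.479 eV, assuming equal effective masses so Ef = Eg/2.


Step 1: For an intrinsic semiconductor, the Fermi level sits at midgap.
Step 2: Ef = Eg / 2 = 1.479 / 2 = 0.7395 eV

0.7395


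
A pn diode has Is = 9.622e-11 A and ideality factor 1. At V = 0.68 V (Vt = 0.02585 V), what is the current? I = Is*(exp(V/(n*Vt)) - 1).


Step 1: V/(n*Vt) = 0.68/(1*0.02585) = 26.3056
Step 2: exp(26.3056) = 2.6569e+11
Step 3: I = 9.622e-11 * (2.6569e+11 - 1) = 2.56e+01 A

2.56e+01


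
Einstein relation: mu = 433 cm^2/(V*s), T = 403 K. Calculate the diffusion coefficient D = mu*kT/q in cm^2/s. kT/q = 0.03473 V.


Step 1: D = mu * (kT/q)
Step 2: D = 433 * 0.03473
Step 3: D = 15.04 cm^2/s

15.04


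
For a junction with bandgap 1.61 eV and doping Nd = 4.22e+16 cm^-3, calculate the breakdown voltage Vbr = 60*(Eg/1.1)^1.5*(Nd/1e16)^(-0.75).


Step 1: Eg/1.1 = 1.61/1.1 = 1.463636
Step 2: (Eg/1.1)^1.5 = 1.463636^1.5 = 1.770719
Step 3: (Nd/1e16)^(-0.75) = (4.22)^(-0.75) = 0.339638
Step 4: Vbr = 60 * 1.770719 * 0.339638 = 36.1 V

36.1


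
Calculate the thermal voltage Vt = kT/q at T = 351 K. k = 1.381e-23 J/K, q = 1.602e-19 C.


Step 1: kT = 1.381e-23 * 351 = 4.84731e-21 J
Step 2: Vt = kT/q = 4.84731e-21 / 1.602e-19
Step 3: Vt = 0.03026 V

0.03026


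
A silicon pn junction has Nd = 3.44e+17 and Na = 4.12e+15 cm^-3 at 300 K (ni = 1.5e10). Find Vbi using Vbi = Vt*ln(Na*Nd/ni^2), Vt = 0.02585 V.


Step 1: Compute Na*Nd/ni^2 = 4.12e+15 * 3.44e+17 / (1.5e10)^2 = 6.2990e+12
Step 2: ln(6.2990e+12) = 29.4714
Step 3: Vbi = 0.02585 * 29.4714 = 0.762 V

0.762


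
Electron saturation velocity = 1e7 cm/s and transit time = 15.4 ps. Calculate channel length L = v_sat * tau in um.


Step 1: tau in seconds = 15.4 ps * 1e-12 = 1.5400e-11 s
Step 2: L = v_sat * tau = 1e7 * 1.5400e-11 = 1.5400e-04 cm
Step 3: L in um = 1.5400e-04 * 1e4 = 1.54 um

1.54


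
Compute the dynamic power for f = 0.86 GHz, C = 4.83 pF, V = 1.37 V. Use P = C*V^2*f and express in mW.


Step 1: V^2 = 1.37^2 = 1.8769 V^2
Step 2: P = C*V^2*f = 4.83e-12 F * 1.8769 * 0.86e9 Hz
Step 3: P = 7.79626722e-03 W
Step 4: P = 7.796 mW

7.796


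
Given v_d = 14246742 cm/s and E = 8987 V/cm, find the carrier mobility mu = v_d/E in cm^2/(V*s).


Step 1: mu = v_d / E
Step 2: mu = 14246742 / 8987
Step 3: mu = 1585.26 cm^2/(V*s)

1585.26


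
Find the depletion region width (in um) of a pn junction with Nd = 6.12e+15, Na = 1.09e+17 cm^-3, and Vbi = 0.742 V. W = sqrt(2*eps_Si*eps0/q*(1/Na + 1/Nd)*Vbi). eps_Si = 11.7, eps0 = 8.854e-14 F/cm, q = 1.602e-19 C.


Step 1: 1/Na + 1/Nd = 1/1.09e+17 + 1/6.12e+15 = 1.72573e-16
Step 2: 2*eps*eps0/q = 2*11.7*8.854e-14/1.602e-19 = 1.293281e+07
Step 3: W^2 = 1.293281e+07 * 1.72573e-16 * 0.742 = 1.65604e-09
Step 4: W = sqrt(1.65604e-09) = 4.069e-05 cm = 0.4069 um

0.4069


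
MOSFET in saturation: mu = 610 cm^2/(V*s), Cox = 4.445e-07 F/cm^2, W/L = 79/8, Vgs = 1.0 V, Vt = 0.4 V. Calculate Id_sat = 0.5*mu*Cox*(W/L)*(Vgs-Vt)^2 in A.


Step 1: Overdrive voltage Vov = Vgs - Vt = 1.0 - 0.4 = 0.6 V
Step 2: W/L = 79/8 = 9.875
Step 3: Id = 0.5 * 610 * 4.445e-07 * 9.875 * 0.6^2
Step 4: Id = 4.82e-04 A

4.82e-04


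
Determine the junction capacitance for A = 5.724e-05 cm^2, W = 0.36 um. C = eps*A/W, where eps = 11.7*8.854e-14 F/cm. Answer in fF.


Step 1: eps_Si = 11.7 * 8.854e-14 = 1.035918e-12 F/cm
Step 2: W in cm = 0.36 * 1e-4 = 3.60e-05 cm
Step 3: C = 1.035918e-12 * 5.724e-05 / 3.60e-05 = 1.647110e-12 F
Step 4: C = 1647.11 fF

1647.11


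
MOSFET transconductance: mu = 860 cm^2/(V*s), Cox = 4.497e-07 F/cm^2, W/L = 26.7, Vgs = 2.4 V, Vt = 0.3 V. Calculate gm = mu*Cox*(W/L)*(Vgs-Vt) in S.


Step 1: Vov = Vgs - Vt = 2.4 - 0.3 = 2.1 V
Step 2: gm = mu * Cox * (W/L) * Vov
Step 3: gm = 860 * 4.497e-07 * 26.7 * 2.1 = 2.17e-02 S

2.17e-02


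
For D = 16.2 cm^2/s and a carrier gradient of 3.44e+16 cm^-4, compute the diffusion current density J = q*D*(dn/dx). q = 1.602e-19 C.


Step 1: J = q * D * (dn/dx)
Step 2: J = 1.602e-19 * 16.2 * 3.44e+16
Step 3: J = 8.93e-02 A/cm^2

8.93e-02


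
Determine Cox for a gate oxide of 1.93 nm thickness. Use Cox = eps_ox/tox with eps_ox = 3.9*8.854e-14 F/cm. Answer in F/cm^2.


Step 1: eps_ox = 3.9 * 8.854e-14 = 3.45306e-13 F/cm
Step 2: tox in cm = 1.93 nm * 1e-7 = 1.9300e-07 cm
Step 3: Cox = 3.45306e-13 / 1.9300e-07 = 1.79e-06 F/cm^2

1.79e-06


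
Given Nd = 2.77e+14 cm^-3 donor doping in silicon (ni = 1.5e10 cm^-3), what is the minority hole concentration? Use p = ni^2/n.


Step 1: Since Nd >> ni, n ≈ Nd = 2.77e+14 cm^-3
Step 2: p = ni^2 / n = (1.5e10)^2 / 2.77e+14
Step 3: p = 2.25e20 / 2.77e+14 = 8.12e+05 cm^-3

8.12e+05


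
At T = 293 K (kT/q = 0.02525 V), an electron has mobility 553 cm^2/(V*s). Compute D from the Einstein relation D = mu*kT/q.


Step 1: D = mu * (kT/q)
Step 2: D = 553 * 0.02525
Step 3: D = 13.96 cm^2/s

13.96


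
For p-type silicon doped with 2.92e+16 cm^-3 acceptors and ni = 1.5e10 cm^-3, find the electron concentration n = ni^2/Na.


Step 1: Majority hole concentration p ≈ Na = 2.92e+16 cm^-3
Step 2: n = ni^2 / Na = (1.5e10)^2 / 2.92e+16
Step 3: n = 7.71e+03 cm^-3

7.71e+03


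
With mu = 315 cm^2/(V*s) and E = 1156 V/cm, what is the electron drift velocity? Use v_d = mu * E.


Step 1: v_d = mu * E
Step 2: v_d = 315 * 1156 = 364140
Step 3: v_d = 3.64e+05 cm/s

3.64e+05


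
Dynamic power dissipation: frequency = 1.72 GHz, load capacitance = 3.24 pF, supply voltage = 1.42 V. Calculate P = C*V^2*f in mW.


Step 1: V^2 = 1.42^2 = 2.0164 V^2
Step 2: P = C*V^2*f = 3.24e-12 F * 2.0164 * 1.72e9 Hz
Step 3: P = 1.123699392e-02 W
Step 4: P = 11.237 mW

11.237


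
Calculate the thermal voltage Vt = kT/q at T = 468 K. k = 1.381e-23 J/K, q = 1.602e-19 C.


Step 1: kT = 1.381e-23 * 468 = 6.46308e-21 J
Step 2: Vt = kT/q = 6.46308e-21 / 1.602e-19
Step 3: Vt = 0.04034 V

0.04034


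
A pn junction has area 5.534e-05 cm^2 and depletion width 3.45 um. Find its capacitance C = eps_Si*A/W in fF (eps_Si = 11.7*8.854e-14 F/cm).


Step 1: eps_Si = 11.7 * 8.854e-14 = 1.035918e-12 F/cm
Step 2: W in cm = 3.45 * 1e-4 = 3.45e-04 cm
Step 3: C = 1.035918e-12 * 5.534e-05 / 3.45e-04 = 1.661673e-13 F
Step 4: C = 166.17 fF

166.17


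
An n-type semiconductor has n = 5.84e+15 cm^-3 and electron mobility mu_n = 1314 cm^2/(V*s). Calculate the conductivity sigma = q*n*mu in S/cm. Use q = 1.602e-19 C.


Step 1: sigma = q * n * mu
Step 2: sigma = 1.602e-19 * 5.84e+15 * 1314
Step 3: sigma = 1.229e+00 S/cm

1.229e+00


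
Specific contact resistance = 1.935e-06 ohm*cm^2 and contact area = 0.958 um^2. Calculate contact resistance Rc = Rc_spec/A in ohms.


Step 1: Convert area to cm^2: 0.958 um^2 = 9.5800e-09 cm^2
Step 2: Rc = Rc_spec / A = 1.935e-06 / 9.5800e-09
Step 3: Rc = 2.02e+02 ohms

2.02e+02


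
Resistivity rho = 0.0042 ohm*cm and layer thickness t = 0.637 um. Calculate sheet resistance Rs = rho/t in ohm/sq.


Step 1: Convert thickness to cm: t = 0.637 um = 6.3700e-05 cm
Step 2: Rs = rho / t = 0.0042 / 6.3700e-05
Step 3: Rs = 65.9 ohm/sq

65.9
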